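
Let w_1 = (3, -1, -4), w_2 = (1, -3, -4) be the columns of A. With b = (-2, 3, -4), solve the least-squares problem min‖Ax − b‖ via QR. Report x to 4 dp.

x = (0.3750, -0.1250)

q_1 = w_1/‖w_1‖ = (3, -1, -4)/5.0990 = (0.5883, -0.1961, -0.7845).
r_{12} = q_1·w_2 = 4.3146.
u_2 = w_2 − 4.3146·q_1 = (-1.5385, -2.1538, -0.6154).
‖u_2‖ = 2.7175, so q_2 = (-0.5661, -0.7926, -0.2265).
Qᵀb = (1.3728, -0.3397).
Back-substitute: x_2 = -0.3397/2.7175 = -0.1250.
x_1 = (1.3728 − 4.3146·(-0.1250))/5.0990 = 0.3750.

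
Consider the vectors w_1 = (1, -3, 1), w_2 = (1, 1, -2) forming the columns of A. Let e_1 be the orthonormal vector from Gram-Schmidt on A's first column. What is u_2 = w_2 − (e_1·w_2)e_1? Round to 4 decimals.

u_2 = (1.3636, -0.0909, -1.6364)

e_1 = w_1/‖w_1‖ = (1, -3, 1)/3.3166 = (0.3015, -0.9045, 0.3015).
r_{12} = e_1·w_2 = -1.2060.
u_2 = w_2 + 1.2060·e_1 = (1.3636, -0.0909, -1.6364).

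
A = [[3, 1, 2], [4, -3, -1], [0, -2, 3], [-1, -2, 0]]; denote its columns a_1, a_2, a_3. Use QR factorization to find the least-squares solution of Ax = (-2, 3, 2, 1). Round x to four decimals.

x = (-0.0600, -0.9752, -0.1325)

a_1 = (3, 4, 0, -1); ‖a_1‖ = 5.0990, so q_1 = (0.5883, 0.7845, 0.0000, -0.1961).
q_1·a_2 = 0.5883·1 + 0.7845·(-3) + 0.0000·(-2) + (-0.1961)·(-2) = -1.3728.
u_2 = a_2 + 1.3728·q_1 = (1.8077, -1.9231, -2.0000, -2.2692).
‖u_2‖ = 4.0144, so q_2 = (0.4503, -0.4790, -0.4982, -0.5653).
q_1·a_3 = 0.5883·2 + 0.7845·(-1) + 0.0000·3 + (-0.1961)·0 = 0.3922; q_2·a_3 = 0.4503·2 + (-0.4790)·(-1) + (-0.4982)·3 + (-0.5653)·0 = -0.1150.
u_3 = a_3 − 0.3922·q_1 + 0.1150·q_2 = (1.8210, -1.3628, 2.9427, 0.0119).
‖u_3‖ = 3.7193, so q_3 = (0.4896, -0.3664, 0.7912, 0.0032).
Qᵀb = (0.9806, -3.8994, -0.4928).
Back-substitute: x_3 = -0.4928/3.7193 = -0.1325.
x_2 = (-3.8994 + 0.1150·(-0.1325))/4.0144 = -0.9752.
x_1 = (0.9806 + 1.3728·(-0.9752) − 0.3922·(-0.1325))/5.0990 = -0.0600.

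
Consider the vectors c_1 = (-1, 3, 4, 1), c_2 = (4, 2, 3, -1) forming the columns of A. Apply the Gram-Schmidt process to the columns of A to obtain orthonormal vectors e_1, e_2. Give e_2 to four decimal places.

c_1 = (-1, 3, 4, 1); ‖c_1‖ = 5.1962, so e_1 = (-0.1925, 0.5774, 0.7698, 0.1925).
e_1·c_2 = (-0.1925)·4 + 0.5774·2 + 0.7698·3 + 0.1925·(-1) = 2.5019.
u_2 = c_2 − 2.5019·e_1 = (4.4815, 0.5556, 1.0741, -1.4815).
‖u_2‖ = 4.8724, so e_2 = (0.9198, 0.1140, 0.2204, -0.3041).

e_2 = (0.9198, 0.1140, 0.2204, -0.3041)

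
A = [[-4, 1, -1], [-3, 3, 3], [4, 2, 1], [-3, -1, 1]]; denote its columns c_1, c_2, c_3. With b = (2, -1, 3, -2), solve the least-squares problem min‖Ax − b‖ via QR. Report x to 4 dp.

x = (0.2154, 1.1860, -1.1511)

e_1 = c_1/‖c_1‖ = (-4, -3, 4, -3)/7.0711 = (-0.5657, -0.4243, 0.5657, -0.4243).
r_{12} = e_1·c_2 = -0.2828.
u_2 = c_2 + 0.2828·e_1 = (0.8400, 2.8800, 2.1600, -1.1200).
‖u_2‖ = 3.8626, so e_2 = (0.2175, 0.7456, 0.5592, -0.2900).
r_{13} = e_1·c_3 = -0.5657; r_{23} = e_2·c_3 = 2.2886.
u_3 = c_3 + 0.5657·e_1 − 2.2886·e_2 = (-1.8177, 1.0536, 0.0402, 1.4236).
‖u_3‖ = 2.5382, so e_3 = (-0.7161, 0.4151, 0.0158, 0.5609).
Qᵀb = (1.8385, 1.9469, -2.9216).
Back-substitute: x_3 = -2.9216/2.5382 = -1.1511.
x_2 = (1.9469 − 2.2886·(-1.1511))/3.8626 = 1.1860.
x_1 = (1.8385 + 0.2828·1.1860 + 0.5657·(-1.1511))/7.0711 = 0.2154.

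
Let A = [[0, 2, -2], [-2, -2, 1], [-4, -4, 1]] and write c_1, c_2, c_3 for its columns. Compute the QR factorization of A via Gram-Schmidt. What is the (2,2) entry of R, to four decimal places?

e_1 = c_1/‖c_1‖ = (0, -2, -4)/4.4721 = (0.0000, -0.4472, -0.8944).
r_{12} = e_1·c_2 = 4.4721.
u_2 = c_2 − 4.4721·e_1 = (2.0000, 0.0000, 0.0000).
r_{22} = ‖u_2‖ = 2.0000.

r_{22} = 2.0000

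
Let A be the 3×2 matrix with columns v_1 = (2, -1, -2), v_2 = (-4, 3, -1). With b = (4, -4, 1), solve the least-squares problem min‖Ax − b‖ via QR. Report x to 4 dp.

q_1 = v_1/‖v_1‖ = (2, -1, -2)/3.0000 = (0.6667, -0.3333, -0.6667).
r_{12} = q_1·v_2 = -3.0000.
u_2 = v_2 + 3.0000·q_1 = (-2.0000, 2.0000, -3.0000).
‖u_2‖ = 4.1231, so q_2 = (-0.4851, 0.4851, -0.7276).
Qᵀb = (3.3333, -4.6082).
Back-substitute: x_2 = -4.6082/4.1231 = -1.1176.
x_1 = (3.3333 + 3.0000·(-1.1176))/3.0000 = -0.0065.

x = (-0.0065, -1.1176)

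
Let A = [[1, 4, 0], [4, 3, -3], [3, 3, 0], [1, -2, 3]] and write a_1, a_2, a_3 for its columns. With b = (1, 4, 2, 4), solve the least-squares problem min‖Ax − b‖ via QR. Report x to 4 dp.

x = (1.4138, -0.3103, 0.4483)

a_1 = (1, 4, 3, 1); ‖a_1‖ = 5.1962, so e_1 = (0.1925, 0.7698, 0.5774, 0.1925).
e_1·a_2 = 0.1925·4 + 0.7698·3 + 0.5774·3 + 0.1925·(-2) = 4.4264.
u_2 = a_2 − 4.4264·e_1 = (3.1481, -0.4074, 0.4444, -2.8519).
‖u_2‖ = 4.2904, so e_2 = (0.7338, -0.0950, 0.1036, -0.6647).
e_1·a_3 = 0.1925·0 + 0.7698·(-3) + 0.5774·0 + 0.1925·3 = -1.7321; e_2·a_3 = 0.7338·0 + (-0.0950)·(-3) + 0.1036·0 + (-0.6647)·3 = -1.7092.
u_3 = a_3 + 1.7321·e_1 + 1.7092·e_2 = (1.5875, -1.8290, 1.1771, 2.1972).
‖u_3‖ = 3.4754, so e_3 = (0.4568, -0.5263, 0.3387, 0.6322).
Qᵀb = (5.1962, -2.0977, 1.5579).
Back-substitute: x_3 = 1.5579/3.4754 = 0.4483.
x_2 = (-2.0977 + 1.7092·0.4483)/4.2904 = -0.3103.
x_1 = (5.1962 − 4.4264·(-0.3103) + 1.7321·0.4483)/5.1962 = 1.4138.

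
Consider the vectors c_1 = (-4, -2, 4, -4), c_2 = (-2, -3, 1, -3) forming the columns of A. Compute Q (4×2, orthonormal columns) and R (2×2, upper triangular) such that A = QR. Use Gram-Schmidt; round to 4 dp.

Q = [[-0.5547, 0.1290], [-0.2774, -0.7738], [0.5547, -0.5481], [-0.5547, -0.2902]], R = [[7.2111, 4.1603], [0.0000, 2.3859]]

e_1 = c_1/‖c_1‖ = (-4, -2, 4, -4)/7.2111 = (-0.5547, -0.2774, 0.5547, -0.5547).
r_{12} = e_1·c_2 = 4.1603.
u_2 = c_2 − 4.1603·e_1 = (0.3077, -1.8462, -1.3077, -0.6923).
‖u_2‖ = 2.3859, so e_2 = (0.1290, -0.7738, -0.5481, -0.2902).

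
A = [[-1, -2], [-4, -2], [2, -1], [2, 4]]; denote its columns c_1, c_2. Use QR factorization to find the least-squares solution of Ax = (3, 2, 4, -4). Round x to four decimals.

x = (0.5556, -1.5556)

c_1 = (-1, -4, 2, 2); ‖c_1‖ = 5.0000, so q_1 = (-0.2000, -0.8000, 0.4000, 0.4000).
q_1·c_2 = (-0.2000)·(-2) + (-0.8000)·(-2) + 0.4000·(-1) + 0.4000·4 = 3.2000.
u_2 = c_2 − 3.2000·q_1 = (-1.3600, 0.5600, -2.2800, 2.7200).
‖u_2‖ = 3.8419, so q_2 = (-0.3540, 0.1458, -0.5935, 0.7080).
Qᵀb = (-2.2000, -5.9762).
Back-substitute: x_2 = -5.9762/3.8419 = -1.5556.
x_1 = (-2.2000 − 3.2000·(-1.5556))/5.0000 = 0.5556.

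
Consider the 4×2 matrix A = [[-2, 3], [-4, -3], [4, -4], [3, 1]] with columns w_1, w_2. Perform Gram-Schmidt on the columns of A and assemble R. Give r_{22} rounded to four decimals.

e_1 = w_1/‖w_1‖ = (-2, -4, 4, 3)/6.7082 = (-0.2981, -0.5963, 0.5963, 0.4472).
r_{12} = e_1·w_2 = -1.0435.
u_2 = w_2 + 1.0435·e_1 = (2.6889, -3.6222, -3.3778, 1.4667).
r_{22} = ‖u_2‖ = 5.8233.

r_{22} = 5.8233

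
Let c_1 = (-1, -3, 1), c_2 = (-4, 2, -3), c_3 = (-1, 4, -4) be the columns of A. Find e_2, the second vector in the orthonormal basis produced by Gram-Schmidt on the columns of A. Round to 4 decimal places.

e_2 = (-0.8616, 0.1231, -0.4924)

c_1 = (-1, -3, 1); ‖c_1‖ = 3.3166, so e_1 = (-0.3015, -0.9045, 0.3015).
e_1·c_2 = (-0.3015)·(-4) + (-0.9045)·2 + 0.3015·(-3) = -1.5076.
u_2 = c_2 + 1.5076·e_1 = (-4.4545, 0.6364, -2.5455).
‖u_2‖ = 5.1698, so e_2 = (-0.8616, 0.1231, -0.4924).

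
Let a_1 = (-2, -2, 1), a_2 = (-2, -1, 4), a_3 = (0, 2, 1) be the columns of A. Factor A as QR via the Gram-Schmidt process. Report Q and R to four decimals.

Q = [[-0.6667, 0.0707, -0.7420], [-0.6667, 0.3887, 0.6360], [0.3333, 0.9187, -0.2120]], R = [[3.0000, 3.3333, -1.0000], [0.0000, 3.1447, 1.6960], [0.0000, 0.0000, 1.0600]]

a_1 = (-2, -2, 1); ‖a_1‖ = 3.0000, so q_1 = (-0.6667, -0.6667, 0.3333).
q_1·a_2 = (-0.6667)·(-2) + (-0.6667)·(-1) + 0.3333·4 = 3.3333.
u_2 = a_2 − 3.3333·q_1 = (0.2222, 1.2222, 2.8889).
‖u_2‖ = 3.1447, so q_2 = (0.0707, 0.3887, 0.9187).
q_1·a_3 = (-0.6667)·0 + (-0.6667)·2 + 0.3333·1 = -1.0000; q_2·a_3 = 0.0707·0 + 0.3887·2 + 0.9187·1 = 1.6960.
u_3 = a_3 + 1.0000·q_1 − 1.6960·q_2 = (-0.7865, 0.6742, -0.2247).
‖u_3‖ = 1.0600, so q_3 = (-0.7420, 0.6360, -0.2120).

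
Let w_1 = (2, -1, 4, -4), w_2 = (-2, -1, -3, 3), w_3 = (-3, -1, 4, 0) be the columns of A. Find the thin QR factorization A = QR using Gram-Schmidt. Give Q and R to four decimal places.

Q = [[0.3288, -0.2977, -0.6937], [-0.1644, -0.9526, 0.1982], [0.6576, -0.0447, 0.6460], [-0.6576, 0.0447, 0.2496]], R = [[6.0828, -4.4388, 1.8084], [0.0000, 1.8158, 1.6670], [0.0000, 0.0000, 4.4666]]

q_1 = w_1/‖w_1‖ = (2, -1, 4, -4)/6.0828 = (0.3288, -0.1644, 0.6576, -0.6576).
r_{12} = q_1·w_2 = -4.4388.
u_2 = w_2 + 4.4388·q_1 = (-0.5405, -1.7297, -0.0811, 0.0811).
‖u_2‖ = 1.8158, so q_2 = (-0.2977, -0.9526, -0.0447, 0.0447).
r_{13} = q_1·w_3 = 1.8084; r_{23} = q_2·w_3 = 1.6670.
u_3 = w_3 − 1.8084·q_1 − 1.6670·q_2 = (-3.0984, 0.8852, 2.8852, 1.1148).
‖u_3‖ = 4.4666, so q_3 = (-0.6937, 0.1982, 0.6460, 0.2496).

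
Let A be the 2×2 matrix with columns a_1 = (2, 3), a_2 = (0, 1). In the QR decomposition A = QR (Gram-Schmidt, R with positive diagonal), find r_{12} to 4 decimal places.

r_{12} = 0.8321

a_1 = (2, 3); ‖a_1‖ = 3.6056, so e_1 = (0.5547, 0.8321).
r_{12} = e_1·a_2 = 0.8321.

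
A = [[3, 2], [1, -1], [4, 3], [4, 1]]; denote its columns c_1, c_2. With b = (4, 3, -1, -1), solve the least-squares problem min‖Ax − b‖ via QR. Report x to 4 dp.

x = (0.4444, -0.5556)

e_1 = c_1/‖c_1‖ = (3, 1, 4, 4)/6.4807 = (0.4629, 0.1543, 0.6172, 0.6172).
r_{12} = e_1·c_2 = 3.2404.
u_2 = c_2 − 3.2404·e_1 = (0.5000, -1.5000, 1.0000, -1.0000).
‖u_2‖ = 2.1213, so e_2 = (0.2357, -0.7071, 0.4714, -0.4714).
Qᵀb = (1.0801, -1.1785).
Back-substitute: x_2 = -1.1785/2.1213 = -0.5556.
x_1 = (1.0801 − 3.2404·(-0.5556))/6.4807 = 0.4444.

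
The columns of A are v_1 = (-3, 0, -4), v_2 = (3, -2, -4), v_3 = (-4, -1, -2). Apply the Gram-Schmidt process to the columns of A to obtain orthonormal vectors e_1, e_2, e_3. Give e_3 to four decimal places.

e_3 = (-0.3077, -0.9231, 0.2308)

e_1 = v_1/‖v_1‖ = (-3, 0, -4)/5.0000 = (-0.6000, 0.0000, -0.8000).
r_{12} = e_1·v_2 = 1.4000.
u_2 = v_2 − 1.4000·e_1 = (3.8400, -2.0000, -2.8800).
‖u_2‖ = 5.2000, so e_2 = (0.7385, -0.3846, -0.5538).
r_{13} = e_1·v_3 = 4.0000; r_{23} = e_2·v_3 = -1.4615.
u_3 = v_3 − 4.0000·e_1 + 1.4615·e_2 = (-0.5207, -1.5621, 0.3905).
‖u_3‖ = 1.6923, so e_3 = (-0.3077, -0.9231, 0.2308).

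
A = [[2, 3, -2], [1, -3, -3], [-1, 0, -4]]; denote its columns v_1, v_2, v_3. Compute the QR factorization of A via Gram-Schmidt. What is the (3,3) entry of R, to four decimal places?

r_{33} = 5.1257

v_1 = (2, 1, -1); ‖v_1‖ = 2.4495, so q_1 = (0.8165, 0.4082, -0.4082).
q_1·v_2 = 0.8165·3 + 0.4082·(-3) + (-0.4082)·0 = 1.2247.
u_2 = v_2 − 1.2247·q_1 = (2.0000, -3.5000, 0.5000).
‖u_2‖ = 4.0620, so q_2 = (0.4924, -0.8616, 0.1231).
q_1·v_3 = 0.8165·(-2) + 0.4082·(-3) + (-0.4082)·(-4) = -1.2247; q_2·v_3 = 0.4924·(-2) + (-0.8616)·(-3) + 0.1231·(-4) = 1.1078.
u_3 = v_3 + 1.2247·q_1 − 1.1078·q_2 = (-1.5455, -1.5455, -4.6364).
r_{33} = ‖u_3‖ = 5.1257.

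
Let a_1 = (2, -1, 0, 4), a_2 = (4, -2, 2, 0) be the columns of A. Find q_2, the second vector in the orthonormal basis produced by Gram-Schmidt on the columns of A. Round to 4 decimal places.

q_2 = (0.6948, -0.3474, 0.4560, -0.4343)

a_1 = (2, -1, 0, 4); ‖a_1‖ = 4.5826, so q_1 = (0.4364, -0.2182, 0.0000, 0.8729).
q_1·a_2 = 0.4364·4 + (-0.2182)·(-2) + 0.0000·2 + 0.8729·0 = 2.1822.
u_2 = a_2 − 2.1822·q_1 = (3.0476, -1.5238, 2.0000, -1.9048).
‖u_2‖ = 4.3861, so q_2 = (0.6948, -0.3474, 0.4560, -0.4343).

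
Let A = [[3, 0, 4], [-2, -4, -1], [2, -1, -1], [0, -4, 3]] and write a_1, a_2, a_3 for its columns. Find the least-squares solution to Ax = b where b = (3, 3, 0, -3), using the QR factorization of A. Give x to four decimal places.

a_1 = (3, -2, 2, 0); ‖a_1‖ = 4.1231, so q_1 = (0.7276, -0.4851, 0.4851, 0.0000).
q_1·a_2 = 0.7276·0 + (-0.4851)·(-4) + 0.4851·(-1) + 0.0000·(-4) = 1.4552.
u_2 = a_2 − 1.4552·q_1 = (-1.0588, -3.2941, -1.7059, -4.0000).
‖u_2‖ = 5.5572, so q_2 = (-0.1905, -0.5928, -0.3070, -0.7198).
q_1·a_3 = 0.7276·4 + (-0.4851)·(-1) + 0.4851·(-1) + 0.0000·3 = 2.9104; q_2·a_3 = (-0.1905)·4 + (-0.5928)·(-1) + (-0.3070)·(-1) + (-0.7198)·3 = -2.0218.
u_3 = a_3 − 2.9104·q_1 + 2.0218·q_2 = (1.4971, -0.7867, -3.0324, 1.5448).
‖u_3‖ = 3.8003, so q_3 = (0.3940, -0.2070, -0.7979, 0.4065).
Qᵀb = (0.7276, -0.1905, -0.6586).
Back-substitute: x_3 = -0.6586/3.8003 = -0.1733.
x_2 = (-0.1905 + 2.0218·(-0.1733))/5.5572 = -0.0973.
x_1 = (0.7276 − 1.4552·(-0.0973) − 2.9104·(-0.1733))/4.1231 = 0.3332.

x = (0.3332, -0.0973, -0.1733)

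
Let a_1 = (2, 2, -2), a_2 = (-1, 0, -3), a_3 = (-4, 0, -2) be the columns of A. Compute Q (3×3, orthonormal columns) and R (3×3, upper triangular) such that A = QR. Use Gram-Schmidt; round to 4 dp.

a_1 = (2, 2, -2); ‖a_1‖ = 3.4641, so q_1 = (0.5774, 0.5774, -0.5774).
q_1·a_2 = 0.5774·(-1) + 0.5774·0 + (-0.5774)·(-3) = 1.1547.
u_2 = a_2 − 1.1547·q_1 = (-1.6667, -0.6667, -2.3333).
‖u_2‖ = 2.9439, so q_2 = (-0.5661, -0.2265, -0.7926).
q_1·a_3 = 0.5774·(-4) + 0.5774·0 + (-0.5774)·(-2) = -1.1547; q_2·a_3 = (-0.5661)·(-4) + (-0.2265)·0 + (-0.7926)·(-2) = 3.8497.
u_3 = a_3 + 1.1547·q_1 − 3.8497·q_2 = (-1.1538, 1.5385, 0.3846).
‖u_3‖ = 1.9612, so q_3 = (-0.5883, 0.7845, 0.1961).

Q = [[0.5774, -0.5661, -0.5883], [0.5774, -0.2265, 0.7845], [-0.5774, -0.7926, 0.1961]], R = [[3.4641, 1.1547, -1.1547], [0.0000, 2.9439, 3.8497], [0.0000, 0.0000, 1.9612]]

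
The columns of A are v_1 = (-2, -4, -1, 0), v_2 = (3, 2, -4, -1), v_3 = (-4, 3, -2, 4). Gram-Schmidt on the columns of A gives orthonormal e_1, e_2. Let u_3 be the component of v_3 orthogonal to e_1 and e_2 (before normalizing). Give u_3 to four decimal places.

e_1 = v_1/‖v_1‖ = (-2, -4, -1, 0)/4.5826 = (-0.4364, -0.8729, -0.2182, 0.0000).
r_{12} = e_1·v_2 = -2.1822.
u_2 = v_2 + 2.1822·e_1 = (2.0476, 0.0952, -4.4762, -1.0000).
‖u_2‖ = 5.0238, so e_2 = (0.4076, 0.0190, -0.8910, -0.1991).
r_{13} = e_1·v_3 = -0.4364; r_{23} = e_2·v_3 = -0.5877.
u_3 = v_3 + 0.4364·e_1 + 0.5877·e_2 = (-3.9509, 2.6302, -2.6189, 3.8830).

u_3 = (-3.9509, 2.6302, -2.6189, 3.8830)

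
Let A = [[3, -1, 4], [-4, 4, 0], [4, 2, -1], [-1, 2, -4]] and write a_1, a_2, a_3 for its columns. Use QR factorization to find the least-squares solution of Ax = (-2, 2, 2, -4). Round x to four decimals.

x = (-0.0185, 0.4406, 0.3755)

e_1 = a_1/‖a_1‖ = (3, -4, 4, -1)/6.4807 = (0.4629, -0.6172, 0.6172, -0.1543).
r_{12} = e_1·a_2 = -2.0059.
u_2 = a_2 + 2.0059·e_1 = (-0.0714, 2.7619, 3.2381, 1.6905).
‖u_2‖ = 4.5800, so e_2 = (-0.0156, 0.6030, 0.7070, 0.3691).
r_{13} = e_1·a_3 = 1.8516; r_{23} = e_2·a_3 = -2.2458.
u_3 = a_3 − 1.8516·e_1 + 2.2458·e_2 = (3.1078, 2.4972, -0.5551, -2.8854).
‖u_3‖ = 4.9526, so e_3 = (0.6275, 0.5042, -0.1121, -0.5826).
Qᵀb = (-0.3086, 1.1749, 1.8596).
Back-substitute: x_3 = 1.8596/4.9526 = 0.3755.
x_2 = (1.1749 + 2.2458·0.3755)/4.5800 = 0.4406.
x_1 = (-0.3086 + 2.0059·0.4406 − 1.8516·0.3755)/6.4807 = -0.0185.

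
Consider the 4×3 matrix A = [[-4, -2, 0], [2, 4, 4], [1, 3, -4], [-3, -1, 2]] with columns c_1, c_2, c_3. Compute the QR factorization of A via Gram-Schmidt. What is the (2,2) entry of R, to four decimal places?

r_{22} = 3.7238

c_1 = (-4, 2, 1, -3); ‖c_1‖ = 5.4772, so e_1 = (-0.7303, 0.3651, 0.1826, -0.5477).
e_1·c_2 = (-0.7303)·(-2) + 0.3651·4 + 0.1826·3 + (-0.5477)·(-1) = 4.0166.
u_2 = c_2 − 4.0166·e_1 = (0.9333, 2.5333, 2.2667, 1.2000).
r_{22} = ‖u_2‖ = 3.7238.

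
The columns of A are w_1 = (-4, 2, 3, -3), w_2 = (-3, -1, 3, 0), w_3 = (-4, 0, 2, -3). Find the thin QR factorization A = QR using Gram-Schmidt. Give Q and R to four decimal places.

Q = [[-0.6489, -0.3244, -0.2711], [0.3244, -0.6489, -0.6326], [0.4867, 0.4867, -0.4820], [-0.4867, 0.4867, -0.5422]], R = [[6.1644, 3.0822, 5.0289], [0.0000, 3.0822, 0.8111], [0.0000, 0.0000, 1.7472]]

q_1 = w_1/‖w_1‖ = (-4, 2, 3, -3)/6.1644 = (-0.6489, 0.3244, 0.4867, -0.4867).
r_{12} = q_1·w_2 = 3.0822.
u_2 = w_2 − 3.0822·q_1 = (-1.0000, -2.0000, 1.5000, 1.5000).
‖u_2‖ = 3.0822, so q_2 = (-0.3244, -0.6489, 0.4867, 0.4867).
r_{13} = q_1·w_3 = 5.0289; r_{23} = q_2·w_3 = 0.8111.
u_3 = w_3 − 5.0289·q_1 − 0.8111·q_2 = (-0.4737, -1.1053, -0.8421, -0.9474).
‖u_3‖ = 1.7472, so q_3 = (-0.2711, -0.6326, -0.4820, -0.5422).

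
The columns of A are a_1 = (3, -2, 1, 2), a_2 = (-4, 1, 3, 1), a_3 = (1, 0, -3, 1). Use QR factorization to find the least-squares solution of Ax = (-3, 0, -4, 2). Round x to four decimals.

a_1 = (3, -2, 1, 2); ‖a_1‖ = 4.2426, so e_1 = (0.7071, -0.4714, 0.2357, 0.4714).
e_1·a_2 = 0.7071·(-4) + (-0.4714)·1 + 0.2357·3 + 0.4714·1 = -2.1213.
u_2 = a_2 + 2.1213·e_1 = (-2.5000, 0.0000, 3.5000, 2.0000).
‖u_2‖ = 4.7434, so e_2 = (-0.5270, 0.0000, 0.7379, 0.4216).
e_1·a_3 = 0.7071·1 + (-0.4714)·0 + 0.2357·(-3) + 0.4714·1 = 0.4714; e_2·a_3 = (-0.5270)·1 + (0.0000)·0 + 0.7379·(-3) + 0.4216·1 = -2.3190.
u_3 = a_3 − 0.4714·e_1 + 2.3190·e_2 = (-0.5556, 0.2222, -1.4000, 1.7556).
‖u_3‖ = 2.3238, so e_3 = (-0.2391, 0.0956, -0.6025, 0.7555).
Qᵀb = (-2.1213, -0.5270, 4.6380).
Back-substitute: x_3 = 4.6380/2.3238 = 1.9959.
x_2 = (-0.5270 + 2.3190·1.9959)/4.7434 = 0.8647.
x_1 = (-2.1213 + 2.1213·0.8647 − 0.4714·1.9959)/4.2426 = -0.2894.

x = (-0.2894, 0.8647, 1.9959)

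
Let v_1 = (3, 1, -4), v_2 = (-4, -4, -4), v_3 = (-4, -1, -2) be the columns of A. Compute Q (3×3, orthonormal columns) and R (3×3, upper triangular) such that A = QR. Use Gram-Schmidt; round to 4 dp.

e_1 = v_1/‖v_1‖ = (3, 1, -4)/5.0990 = (0.5883, 0.1961, -0.7845).
r_{12} = e_1·v_2 = 0.0000.
u_2 = v_2 + 0.0000·e_1 = (-4.0000, -4.0000, -4.0000).
‖u_2‖ = 6.9282, so e_2 = (-0.5774, -0.5774, -0.5774).
r_{13} = e_1·v_3 = -0.9806; r_{23} = e_2·v_3 = 4.0415.
u_3 = v_3 + 0.9806·e_1 − 4.0415·e_2 = (-1.0897, 1.5256, -0.4359).
‖u_3‖ = 1.9249, so e_3 = (-0.5661, 0.7926, -0.2265).

Q = [[0.5883, -0.5774, -0.5661], [0.1961, -0.5774, 0.7926], [-0.7845, -0.5774, -0.2265]], R = [[5.0990, 0.0000, -0.9806], [0.0000, 6.9282, 4.0415], [0.0000, 0.0000, 1.9249]]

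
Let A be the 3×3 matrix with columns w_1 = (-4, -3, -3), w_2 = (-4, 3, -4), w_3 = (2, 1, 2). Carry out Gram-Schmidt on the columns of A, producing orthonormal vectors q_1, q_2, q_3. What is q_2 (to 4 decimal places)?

q_2 = (-0.3202, 0.8484, -0.4215)

q_1 = w_1/‖w_1‖ = (-4, -3, -3)/5.8310 = (-0.6860, -0.5145, -0.5145).
r_{12} = q_1·w_2 = 3.2585.
u_2 = w_2 − 3.2585·q_1 = (-1.7647, 4.6765, -2.3235).
‖u_2‖ = 5.5120, so q_2 = (-0.3202, 0.8484, -0.4215).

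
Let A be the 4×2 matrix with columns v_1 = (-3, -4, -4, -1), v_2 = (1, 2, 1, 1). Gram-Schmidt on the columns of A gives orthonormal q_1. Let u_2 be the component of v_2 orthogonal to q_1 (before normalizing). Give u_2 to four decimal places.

q_1 = v_1/‖v_1‖ = (-3, -4, -4, -1)/6.4807 = (-0.4629, -0.6172, -0.6172, -0.1543).
r_{12} = q_1·v_2 = -2.4689.
u_2 = v_2 + 2.4689·q_1 = (-0.1429, 0.4762, -0.5238, 0.6190).

u_2 = (-0.1429, 0.4762, -0.5238, 0.6190)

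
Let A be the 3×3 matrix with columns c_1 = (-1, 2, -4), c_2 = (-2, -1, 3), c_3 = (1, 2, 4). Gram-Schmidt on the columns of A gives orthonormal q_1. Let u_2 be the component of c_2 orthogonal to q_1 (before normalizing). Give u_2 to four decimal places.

u_2 = (-2.5714, 0.1429, 0.7143)

c_1 = (-1, 2, -4); ‖c_1‖ = 4.5826, so q_1 = (-0.2182, 0.4364, -0.8729).
q_1·c_2 = (-0.2182)·(-2) + 0.4364·(-1) + (-0.8729)·3 = -2.6186.
u_2 = c_2 + 2.6186·q_1 = (-2.5714, 0.1429, 0.7143).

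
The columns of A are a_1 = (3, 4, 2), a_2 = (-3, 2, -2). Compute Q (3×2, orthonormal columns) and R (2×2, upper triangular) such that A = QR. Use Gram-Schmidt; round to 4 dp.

a_1 = (3, 4, 2); ‖a_1‖ = 5.3852, so q_1 = (0.5571, 0.7428, 0.3714).
q_1·a_2 = 0.5571·(-3) + 0.7428·2 + 0.3714·(-2) = -0.9285.
u_2 = a_2 + 0.9285·q_1 = (-2.4828, 2.6897, -1.6552).
‖u_2‖ = 4.0172, so q_2 = (-0.6180, 0.6695, -0.4120).

Q = [[0.5571, -0.6180], [0.7428, 0.6695], [0.3714, -0.4120]], R = [[5.3852, -0.9285], [0.0000, 4.0172]]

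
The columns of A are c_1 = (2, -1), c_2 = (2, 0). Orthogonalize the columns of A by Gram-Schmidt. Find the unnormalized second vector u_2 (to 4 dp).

c_1 = (2, -1); ‖c_1‖ = 2.2361, so e_1 = (0.8944, -0.4472).
e_1·c_2 = 0.8944·2 + (-0.4472)·0 = 1.7889.
u_2 = c_2 − 1.7889·e_1 = (0.4000, 0.8000).

u_2 = (0.4000, 0.8000)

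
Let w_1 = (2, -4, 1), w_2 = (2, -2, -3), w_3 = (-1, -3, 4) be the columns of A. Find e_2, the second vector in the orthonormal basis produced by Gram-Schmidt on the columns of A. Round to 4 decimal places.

e_1 = w_1/‖w_1‖ = (2, -4, 1)/4.5826 = (0.4364, -0.8729, 0.2182).
r_{12} = e_1·w_2 = 1.9640.
u_2 = w_2 − 1.9640·e_1 = (1.1429, -0.2857, -3.4286).
‖u_2‖ = 3.6253, so e_2 = (0.3152, -0.0788, -0.9457).

e_2 = (0.3152, -0.0788, -0.9457)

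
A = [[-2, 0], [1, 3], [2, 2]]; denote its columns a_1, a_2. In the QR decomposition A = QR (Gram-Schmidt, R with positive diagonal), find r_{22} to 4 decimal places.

r_{22} = 2.7487

a_1 = (-2, 1, 2); ‖a_1‖ = 3.0000, so q_1 = (-0.6667, 0.3333, 0.6667).
q_1·a_2 = (-0.6667)·0 + 0.3333·3 + 0.6667·2 = 2.3333.
u_2 = a_2 − 2.3333·q_1 = (1.5556, 2.2222, 0.4444).
r_{22} = ‖u_2‖ = 2.7487.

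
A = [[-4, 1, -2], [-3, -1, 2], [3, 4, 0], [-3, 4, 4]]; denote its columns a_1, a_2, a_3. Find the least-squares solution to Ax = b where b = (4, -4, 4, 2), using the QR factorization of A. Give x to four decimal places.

x = (-0.1693, 1.3099, -1.0588)

a_1 = (-4, -3, 3, -3); ‖a_1‖ = 6.5574, so e_1 = (-0.6100, -0.4575, 0.4575, -0.4575).
e_1·a_2 = (-0.6100)·1 + (-0.4575)·(-1) + 0.4575·4 + (-0.4575)·4 = -0.1525.
u_2 = a_2 + 0.1525·e_1 = (0.9070, -1.0698, 4.0698, 3.9302).
‖u_2‖ = 5.8290, so e_2 = (0.1556, -0.1835, 0.6982, 0.6743).
e_1·a_3 = (-0.6100)·(-2) + (-0.4575)·2 + 0.4575·0 + (-0.4575)·4 = -1.5250; e_2·a_3 = 0.1556·(-2) + (-0.1835)·2 + 0.6982·0 + 0.6743·4 = 2.0188.
u_3 = a_3 + 1.5250·e_1 − 2.0188·e_2 = (-3.2444, 1.6728, -0.7118, 1.9411).
‖u_3‖ = 4.1951, so e_3 = (-0.7734, 0.3988, -0.1697, 0.4627).
Qᵀb = (0.3050, 5.4978, -4.4418).
Back-substitute: x_3 = -4.4418/4.1951 = -1.0588.
x_2 = (5.4978 − 2.0188·(-1.0588))/5.8290 = 1.3099.
x_1 = (0.3050 + 0.1525·1.3099 + 1.5250·(-1.0588))/6.5574 = -0.1693.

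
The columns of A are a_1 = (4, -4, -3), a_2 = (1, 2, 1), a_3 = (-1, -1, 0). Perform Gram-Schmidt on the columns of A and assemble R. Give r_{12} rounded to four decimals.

r_{12} = -1.0932

q_1 = a_1/‖a_1‖ = (4, -4, -3)/6.4031 = (0.6247, -0.6247, -0.4685).
r_{12} = q_1·a_2 = -1.0932.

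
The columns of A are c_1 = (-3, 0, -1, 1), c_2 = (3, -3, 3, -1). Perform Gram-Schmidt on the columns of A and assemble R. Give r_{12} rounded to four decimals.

c_1 = (-3, 0, -1, 1); ‖c_1‖ = 3.3166, so q_1 = (-0.9045, 0.0000, -0.3015, 0.3015).
r_{12} = q_1·c_2 = -3.9196.

r_{12} = -3.9196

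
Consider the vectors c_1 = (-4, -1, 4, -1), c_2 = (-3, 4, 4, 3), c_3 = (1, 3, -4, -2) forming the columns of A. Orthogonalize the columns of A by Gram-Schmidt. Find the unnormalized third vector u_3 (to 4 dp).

c_1 = (-4, -1, 4, -1); ‖c_1‖ = 5.8310, so e_1 = (-0.6860, -0.1715, 0.6860, -0.1715).
e_1·c_2 = (-0.6860)·(-3) + (-0.1715)·4 + 0.6860·4 + (-0.1715)·3 = 3.6015.
u_2 = c_2 − 3.6015·e_1 = (-0.5294, 4.6176, 1.5294, 3.6176).
‖u_2‖ = 6.0852, so e_2 = (-0.0870, 0.7588, 0.2513, 0.5945).
e_1·c_3 = (-0.6860)·1 + (-0.1715)·3 + 0.6860·(-4) + (-0.1715)·(-2) = -3.6015; e_2·c_3 = (-0.0870)·1 + 0.7588·3 + 0.2513·(-4) + 0.5945·(-2) = -0.0048.
u_3 = c_3 + 3.6015·e_1 + 0.0048·e_2 = (-1.4710, 2.3860, -1.5282, -2.6148).

u_3 = (-1.4710, 2.3860, -1.5282, -2.6148)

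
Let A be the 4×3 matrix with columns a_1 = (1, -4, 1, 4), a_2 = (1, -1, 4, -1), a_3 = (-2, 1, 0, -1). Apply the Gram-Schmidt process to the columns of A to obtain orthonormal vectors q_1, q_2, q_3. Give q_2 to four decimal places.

q_1 = a_1/‖a_1‖ = (1, -4, 1, 4)/5.8310 = (0.1715, -0.6860, 0.1715, 0.6860).
r_{12} = q_1·a_2 = 0.8575.
u_2 = a_2 − 0.8575·q_1 = (0.8529, -0.4118, 3.8529, -1.5882).
‖u_2‖ = 4.2737, so q_2 = (0.1996, -0.0963, 0.9015, -0.3716).

q_2 = (0.1996, -0.0963, 0.9015, -0.3716)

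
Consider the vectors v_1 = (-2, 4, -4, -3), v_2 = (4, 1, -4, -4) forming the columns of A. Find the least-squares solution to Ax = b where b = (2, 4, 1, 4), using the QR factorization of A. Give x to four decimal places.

v_1 = (-2, 4, -4, -3); ‖v_1‖ = 6.7082, so q_1 = (-0.2981, 0.5963, -0.5963, -0.4472).
q_1·v_2 = (-0.2981)·4 + 0.5963·1 + (-0.5963)·(-4) + (-0.4472)·(-4) = 3.5777.
u_2 = v_2 − 3.5777·q_1 = (5.0667, -1.1333, -1.8667, -2.4000).
‖u_2‖ = 6.0166, so q_2 = (0.8421, -0.1884, -0.3103, -0.3989).
Qᵀb = (-0.5963, -0.9751).
Back-substitute: x_2 = -0.9751/6.0166 = -0.1621.
x_1 = (-0.5963 − 3.5777·(-0.1621))/6.7082 = -0.0025.

x = (-0.0025, -0.1621)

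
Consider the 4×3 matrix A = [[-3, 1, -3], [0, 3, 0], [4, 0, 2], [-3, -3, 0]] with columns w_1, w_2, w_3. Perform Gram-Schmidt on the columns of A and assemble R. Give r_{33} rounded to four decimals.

q_1 = w_1/‖w_1‖ = (-3, 0, 4, -3)/5.8310 = (-0.5145, 0.0000, 0.6860, -0.5145).
r_{12} = q_1·w_2 = 1.0290.
u_2 = w_2 − 1.0290·q_1 = (1.5294, 3.0000, -0.7059, -2.4706).
‖u_2‖ = 4.2357, so q_2 = (0.3611, 0.7083, -0.1667, -0.5833).
r_{13} = q_1·w_3 = 2.9155; r_{23} = q_2·w_3 = -1.4165.
u_3 = w_3 − 2.9155·q_1 + 1.4165·q_2 = (-0.9885, 1.0033, -0.2361, 0.6738).
r_{33} = ‖u_3‖ = 1.5791.

r_{33} = 1.5791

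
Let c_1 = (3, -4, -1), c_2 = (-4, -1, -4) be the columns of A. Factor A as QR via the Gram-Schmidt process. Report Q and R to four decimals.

c_1 = (3, -4, -1); ‖c_1‖ = 5.0990, so q_1 = (0.5883, -0.7845, -0.1961).
q_1·c_2 = 0.5883·(-4) + (-0.7845)·(-1) + (-0.1961)·(-4) = -0.7845.
u_2 = c_2 + 0.7845·q_1 = (-3.5385, -1.6154, -4.1538).
‖u_2‖ = 5.6907, so q_2 = (-0.6218, -0.2839, -0.7299).

Q = [[0.5883, -0.6218], [-0.7845, -0.2839], [-0.1961, -0.7299]], R = [[5.0990, -0.7845], [0.0000, 5.6907]]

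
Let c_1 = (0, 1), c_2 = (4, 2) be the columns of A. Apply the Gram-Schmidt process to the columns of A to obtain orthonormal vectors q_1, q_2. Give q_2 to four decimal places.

q_2 = (1.0000, 0.0000)

c_1 = (0, 1); ‖c_1‖ = 1.0000, so q_1 = (0.0000, 1.0000).
q_1·c_2 = 0.0000·4 + 1.0000·2 = 2.0000.
u_2 = c_2 − 2.0000·q_1 = (4.0000, 0.0000).
‖u_2‖ = 4.0000, so q_2 = (1.0000, 0.0000).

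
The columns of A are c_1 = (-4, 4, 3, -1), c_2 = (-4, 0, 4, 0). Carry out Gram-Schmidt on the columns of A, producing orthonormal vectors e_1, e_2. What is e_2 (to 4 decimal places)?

e_2 = (-0.3651, -0.7303, 0.5477, 0.1826)

e_1 = c_1/‖c_1‖ = (-4, 4, 3, -1)/6.4807 = (-0.6172, 0.6172, 0.4629, -0.1543).
r_{12} = e_1·c_2 = 4.3205.
u_2 = c_2 − 4.3205·e_1 = (-1.3333, -2.6667, 2.0000, 0.6667).
‖u_2‖ = 3.6515, so e_2 = (-0.3651, -0.7303, 0.5477, 0.1826).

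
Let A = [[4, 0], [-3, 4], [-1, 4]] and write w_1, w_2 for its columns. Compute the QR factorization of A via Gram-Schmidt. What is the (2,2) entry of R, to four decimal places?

w_1 = (4, -3, -1); ‖w_1‖ = 5.0990, so q_1 = (0.7845, -0.5883, -0.1961).
q_1·w_2 = 0.7845·0 + (-0.5883)·4 + (-0.1961)·4 = -3.1379.
u_2 = w_2 + 3.1379·q_1 = (2.4615, 2.1538, 3.3846).
r_{22} = ‖u_2‖ = 4.7068.

r_{22} = 4.7068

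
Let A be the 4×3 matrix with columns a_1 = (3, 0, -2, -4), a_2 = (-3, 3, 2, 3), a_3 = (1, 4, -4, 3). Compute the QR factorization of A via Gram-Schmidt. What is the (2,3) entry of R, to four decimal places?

r_{23} = 2.9728

a_1 = (3, 0, -2, -4); ‖a_1‖ = 5.3852, so q_1 = (0.5571, 0.0000, -0.3714, -0.7428).
q_1·a_2 = 0.5571·(-3) + 0.0000·3 + (-0.3714)·2 + (-0.7428)·3 = -4.6424.
u_2 = a_2 + 4.6424·q_1 = (-0.4138, 3.0000, 0.2759, -0.4483).
‖u_2‖ = 3.0738, so q_2 = (-0.1346, 0.9760, 0.0897, -0.1458).
r_{23} = q_2·a_3 = 2.9728.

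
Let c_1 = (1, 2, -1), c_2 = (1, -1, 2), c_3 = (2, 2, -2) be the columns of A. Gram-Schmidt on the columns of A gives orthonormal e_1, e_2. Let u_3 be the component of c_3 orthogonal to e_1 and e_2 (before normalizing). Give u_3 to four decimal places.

e_1 = c_1/‖c_1‖ = (1, 2, -1)/2.4495 = (0.4082, 0.8165, -0.4082).
r_{12} = e_1·c_2 = -1.2247.
u_2 = c_2 + 1.2247·e_1 = (1.5000, 0.0000, 1.5000).
‖u_2‖ = 2.1213, so e_2 = (0.7071, 0.0000, 0.7071).
r_{13} = e_1·c_3 = 3.2660; r_{23} = e_2·c_3 = 0.0000.
u_3 = c_3 − 3.2660·e_1 − 0.0000·e_2 = (0.6667, -0.6667, -0.6667).

u_3 = (0.6667, -0.6667, -0.6667)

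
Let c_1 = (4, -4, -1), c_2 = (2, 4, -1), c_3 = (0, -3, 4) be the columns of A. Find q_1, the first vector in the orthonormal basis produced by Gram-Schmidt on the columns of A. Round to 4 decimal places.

q_1 = (0.6963, -0.6963, -0.1741)

c_1 = (4, -4, -1); ‖c_1‖ = 5.7446, so q_1 = (0.6963, -0.6963, -0.1741).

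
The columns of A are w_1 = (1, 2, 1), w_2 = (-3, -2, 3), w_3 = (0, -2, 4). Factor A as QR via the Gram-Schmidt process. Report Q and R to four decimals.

Q = [[0.4082, -0.5307, 0.7428], [0.8165, -0.1516, -0.5571], [0.4082, 0.8339, 0.3714]], R = [[2.4495, -1.6330, 0.0000], [0.0000, 4.3970, 3.6389], [0.0000, 0.0000, 2.5997]]

w_1 = (1, 2, 1); ‖w_1‖ = 2.4495, so q_1 = (0.4082, 0.8165, 0.4082).
q_1·w_2 = 0.4082·(-3) + 0.8165·(-2) + 0.4082·3 = -1.6330.
u_2 = w_2 + 1.6330·q_1 = (-2.3333, -0.6667, 3.6667).
‖u_2‖ = 4.3970, so q_2 = (-0.5307, -0.1516, 0.8339).
q_1·w_3 = 0.4082·0 + 0.8165·(-2) + 0.4082·4 = 0.0000; q_2·w_3 = (-0.5307)·0 + (-0.1516)·(-2) + 0.8339·4 = 3.6389.
u_3 = w_3 + 0.0000·q_1 − 3.6389·q_2 = (1.9310, -1.4483, 0.9655).
‖u_3‖ = 2.5997, so q_3 = (0.7428, -0.5571, 0.3714).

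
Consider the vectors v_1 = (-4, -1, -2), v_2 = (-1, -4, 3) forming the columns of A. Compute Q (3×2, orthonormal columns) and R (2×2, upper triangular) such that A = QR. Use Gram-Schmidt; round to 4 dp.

v_1 = (-4, -1, -2); ‖v_1‖ = 4.5826, so e_1 = (-0.8729, -0.2182, -0.4364).
e_1·v_2 = (-0.8729)·(-1) + (-0.2182)·(-4) + (-0.4364)·3 = 0.4364.
u_2 = v_2 − 0.4364·e_1 = (-0.6190, -3.9048, 3.1905).
‖u_2‖ = 5.0803, so e_2 = (-0.1219, -0.7686, 0.6280).

Q = [[-0.8729, -0.1219], [-0.2182, -0.7686], [-0.4364, 0.6280]], R = [[4.5826, 0.4364], [0.0000, 5.0803]]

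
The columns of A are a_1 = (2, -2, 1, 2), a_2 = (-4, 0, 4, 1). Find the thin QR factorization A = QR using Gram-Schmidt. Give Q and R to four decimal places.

a_1 = (2, -2, 1, 2); ‖a_1‖ = 3.6056, so q_1 = (0.5547, -0.5547, 0.2774, 0.5547).
q_1·a_2 = 0.5547·(-4) + (-0.5547)·0 + 0.2774·4 + 0.5547·1 = -0.5547.
u_2 = a_2 + 0.5547·q_1 = (-3.6923, -0.3077, 4.1538, 1.3077).
‖u_2‖ = 5.7177, so q_2 = (-0.6458, -0.0538, 0.7265, 0.2287).

Q = [[0.5547, -0.6458], [-0.5547, -0.0538], [0.2774, 0.7265], [0.5547, 0.2287]], R = [[3.6056, -0.5547], [0.0000, 5.7177]]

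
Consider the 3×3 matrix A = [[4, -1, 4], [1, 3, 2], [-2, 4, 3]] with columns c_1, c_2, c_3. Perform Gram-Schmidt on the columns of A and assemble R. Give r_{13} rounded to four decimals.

c_1 = (4, 1, -2); ‖c_1‖ = 4.5826, so e_1 = (0.8729, 0.2182, -0.4364).
r_{13} = e_1·c_3 = 2.6186.

r_{13} = 2.6186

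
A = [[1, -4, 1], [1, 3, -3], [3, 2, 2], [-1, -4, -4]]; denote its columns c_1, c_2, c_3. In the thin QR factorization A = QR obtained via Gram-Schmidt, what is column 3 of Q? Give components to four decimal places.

e_3 = (0.0922, -0.7505, 0.0013, -0.6544)

c_1 = (1, 1, 3, -1); ‖c_1‖ = 3.4641, so e_1 = (0.2887, 0.2887, 0.8660, -0.2887).
e_1·c_2 = 0.2887·(-4) + 0.2887·3 + 0.8660·2 + (-0.2887)·(-4) = 2.5981.
u_2 = c_2 − 2.5981·e_1 = (-4.7500, 2.2500, -0.2500, -3.2500).
‖u_2‖ = 6.1847, so e_2 = (-0.7680, 0.3638, -0.0404, -0.5255).
e_1·c_3 = 0.2887·1 + 0.2887·(-3) + 0.8660·2 + (-0.2887)·(-4) = 2.3094; e_2·c_3 = (-0.7680)·1 + 0.3638·(-3) + (-0.0404)·2 + (-0.5255)·(-4) = 0.1617.
u_3 = c_3 − 2.3094·e_1 − 0.1617·e_2 = (0.4575, -3.7255, 0.0065, -3.2484).
‖u_3‖ = 4.9639, so e_3 = (0.0922, -0.7505, 0.0013, -0.6544).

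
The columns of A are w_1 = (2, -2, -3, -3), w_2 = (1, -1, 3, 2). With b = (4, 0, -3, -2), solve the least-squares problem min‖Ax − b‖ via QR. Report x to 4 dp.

q_1 = w_1/‖w_1‖ = (2, -2, -3, -3)/5.0990 = (0.3922, -0.3922, -0.5883, -0.5883).
r_{12} = q_1·w_2 = -2.1573.
u_2 = w_2 + 2.1573·q_1 = (1.8462, -1.8462, 1.7308, 0.7308).
‖u_2‖ = 3.2165, so q_2 = (0.5740, -0.5740, 0.5381, 0.2272).
Qᵀb = (4.5107, 0.2272).
Back-substitute: x_2 = 0.2272/3.2165 = 0.0706.
x_1 = (4.5107 + 2.1573·0.0706)/5.0990 = 0.9145.

x = (0.9145, 0.0706)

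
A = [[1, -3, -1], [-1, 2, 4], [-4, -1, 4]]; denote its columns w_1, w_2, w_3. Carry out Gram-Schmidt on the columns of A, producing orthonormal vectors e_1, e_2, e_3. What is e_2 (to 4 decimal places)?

w_1 = (1, -1, -4); ‖w_1‖ = 4.2426, so e_1 = (0.2357, -0.2357, -0.9428).
e_1·w_2 = 0.2357·(-3) + (-0.2357)·2 + (-0.9428)·(-1) = -0.2357.
u_2 = w_2 + 0.2357·e_1 = (-2.9444, 1.9444, -1.2222).
‖u_2‖ = 3.7342, so e_2 = (-0.7885, 0.5207, -0.3273).

e_2 = (-0.7885, 0.5207, -0.3273)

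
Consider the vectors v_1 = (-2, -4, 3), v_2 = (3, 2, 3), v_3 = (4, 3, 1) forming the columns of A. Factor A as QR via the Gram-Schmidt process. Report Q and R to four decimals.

Q = [[-0.3714, 0.5775, 0.7270], [-0.7428, 0.2850, -0.6058], [0.5571, 0.7650, -0.3231]], R = [[5.3852, -0.9285, -3.1568], [0.0000, 4.5976, 3.9301], [0.0000, 0.0000, 0.7674]]

v_1 = (-2, -4, 3); ‖v_1‖ = 5.3852, so e_1 = (-0.3714, -0.7428, 0.5571).
e_1·v_2 = (-0.3714)·3 + (-0.7428)·2 + 0.5571·3 = -0.9285.
u_2 = v_2 + 0.9285·e_1 = (2.6552, 1.3103, 3.5172).
‖u_2‖ = 4.5976, so e_2 = (0.5775, 0.2850, 0.7650).
e_1·v_3 = (-0.3714)·4 + (-0.7428)·3 + 0.5571·1 = -3.1568; e_2·v_3 = 0.5775·4 + 0.2850·3 + 0.7650·1 = 3.9301.
u_3 = v_3 + 3.1568·e_1 − 3.9301·e_2 = (0.5579, -0.4649, -0.2480).
‖u_3‖ = 0.7674, so e_3 = (0.7270, -0.6058, -0.3231).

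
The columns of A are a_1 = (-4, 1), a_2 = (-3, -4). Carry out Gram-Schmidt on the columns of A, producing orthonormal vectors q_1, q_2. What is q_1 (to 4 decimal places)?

a_1 = (-4, 1); ‖a_1‖ = 4.1231, so q_1 = (-0.9701, 0.2425).

q_1 = (-0.9701, 0.2425)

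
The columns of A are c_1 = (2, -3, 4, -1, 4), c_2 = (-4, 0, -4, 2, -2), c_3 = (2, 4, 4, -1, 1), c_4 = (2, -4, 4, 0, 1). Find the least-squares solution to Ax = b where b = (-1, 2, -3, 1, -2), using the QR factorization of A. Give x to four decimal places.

x = (-0.4982, -0.0562, -0.0825, -0.1923)

c_1 = (2, -3, 4, -1, 4); ‖c_1‖ = 6.7823, so q_1 = (0.2949, -0.4423, 0.5898, -0.1474, 0.5898).
q_1·c_2 = 0.2949·(-4) + (-0.4423)·0 + 0.5898·(-4) + (-0.1474)·2 + 0.5898·(-2) = -5.0130.
u_2 = c_2 + 5.0130·q_1 = (-2.5217, -2.2174, -1.0435, 1.2609, 0.9565).
‖u_2‖ = 3.8561, so q_2 = (-0.6540, -0.5750, -0.2706, 0.3270, 0.2481).
q_1·c_3 = 0.2949·2 + (-0.4423)·4 + 0.5898·4 + (-0.1474)·(-1) + 0.5898·1 = 1.9167; q_2·c_3 = (-0.6540)·2 + (-0.5750)·4 + (-0.2706)·4 + 0.3270·(-1) + 0.2481·1 = -4.7694.
u_3 = c_3 − 1.9167·q_1 + 4.7694·q_2 = (-1.6842, 2.1053, 1.5789, 0.8421, 1.0526).
‖u_3‖ = 3.4028, so q_3 = (-0.4950, 0.6187, 0.4640, 0.2475, 0.3093).
q_1·c_4 = 0.2949·2 + (-0.4423)·(-4) + 0.5898·4 + (-0.1474)·0 + 0.5898·1 = 5.3079; q_2·c_4 = (-0.6540)·2 + (-0.5750)·(-4) + (-0.2706)·4 + 0.3270·0 + 0.2481·1 = 0.1579; q_3·c_4 = (-0.4950)·2 + 0.6187·(-4) + 0.4640·4 + 0.2475·0 + 0.3093·1 = -1.2992.
u_4 = c_4 − 5.3079·q_1 − 0.1579·q_2 + 1.2992·q_3 = (-0.1051, -0.7576, 1.5152, 1.0525, -1.7677).
‖u_4‖ = 2.6670, so q_4 = (-0.0394, -0.2841, 0.5681, 0.3946, -0.6628).
Qᵀb = (-4.2758, 0.1466, -0.0309, -0.5128).
Back-substitute: x_4 = -0.5128/2.6670 = -0.1923.
x_3 = (-0.0309 + 1.2992·(-0.1923))/3.4028 = -0.0825.
x_2 = (0.1466 + 4.7694·(-0.0825) − 0.1579·(-0.1923))/3.8561 = -0.0562.
x_1 = (-4.2758 + 5.0130·(-0.0562) − 1.9167·(-0.0825) − 5.3079·(-0.1923))/6.7823 = -0.4982.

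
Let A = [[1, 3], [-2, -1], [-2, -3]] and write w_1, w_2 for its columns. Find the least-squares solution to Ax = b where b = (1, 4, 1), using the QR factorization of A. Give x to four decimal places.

w_1 = (1, -2, -2); ‖w_1‖ = 3.0000, so e_1 = (0.3333, -0.6667, -0.6667).
e_1·w_2 = 0.3333·3 + (-0.6667)·(-1) + (-0.6667)·(-3) = 3.6667.
u_2 = w_2 − 3.6667·e_1 = (1.7778, 1.4444, -0.5556).
‖u_2‖ = 2.3570, so e_2 = (0.7542, 0.6128, -0.2357).
Qᵀb = (-3.0000, 2.9698).
Back-substitute: x_2 = 2.9698/2.3570 = 1.2600.
x_1 = (-3.0000 − 3.6667·1.2600)/3.0000 = -2.5400.

x = (-2.5400, 1.2600)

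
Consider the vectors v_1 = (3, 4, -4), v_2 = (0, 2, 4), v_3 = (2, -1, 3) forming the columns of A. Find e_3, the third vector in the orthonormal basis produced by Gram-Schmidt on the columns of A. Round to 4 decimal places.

e_1 = v_1/‖v_1‖ = (3, 4, -4)/6.4031 = (0.4685, 0.6247, -0.6247).
r_{12} = e_1·v_2 = -1.2494.
u_2 = v_2 + 1.2494·e_1 = (0.5854, 2.7805, 3.2195).
‖u_2‖ = 4.2941, so e_2 = (0.1363, 0.6475, 0.7498).
r_{13} = e_1·v_3 = -1.5617; r_{23} = e_2·v_3 = 1.8744.
u_3 = v_3 + 1.5617·e_1 − 1.8744·e_2 = (2.4762, -1.2381, 0.6190).
‖u_3‖ = 2.8368, so e_3 = (0.8729, -0.4364, 0.2182).

e_3 = (0.8729, -0.4364, 0.2182)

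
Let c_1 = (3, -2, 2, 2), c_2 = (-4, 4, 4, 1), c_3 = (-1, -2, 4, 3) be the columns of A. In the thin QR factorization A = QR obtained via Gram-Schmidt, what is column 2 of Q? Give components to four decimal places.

c_1 = (3, -2, 2, 2); ‖c_1‖ = 4.5826, so e_1 = (0.6547, -0.4364, 0.4364, 0.4364).
e_1·c_2 = 0.6547·(-4) + (-0.4364)·4 + 0.4364·4 + 0.4364·1 = -2.1822.
u_2 = c_2 + 2.1822·e_1 = (-2.5714, 3.0476, 4.9524, 1.9524).
‖u_2‖ = 6.6512, so e_2 = (-0.3866, 0.4582, 0.7446, 0.2935).

e_2 = (-0.3866, 0.4582, 0.7446, 0.2935)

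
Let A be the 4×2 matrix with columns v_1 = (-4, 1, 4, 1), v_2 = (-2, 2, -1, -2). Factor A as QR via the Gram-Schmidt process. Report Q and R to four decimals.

Q = [[-0.6860, -0.4321], [0.1715, 0.5318], [0.6860, -0.4155], [0.1715, -0.5983]], R = [[5.8310, 0.6860], [0.0000, 3.5397]]

v_1 = (-4, 1, 4, 1); ‖v_1‖ = 5.8310, so q_1 = (-0.6860, 0.1715, 0.6860, 0.1715).
q_1·v_2 = (-0.6860)·(-2) + 0.1715·2 + 0.6860·(-1) + 0.1715·(-2) = 0.6860.
u_2 = v_2 − 0.6860·q_1 = (-1.5294, 1.8824, -1.4706, -2.1176).
‖u_2‖ = 3.5397, so q_2 = (-0.4321, 0.5318, -0.4155, -0.5983).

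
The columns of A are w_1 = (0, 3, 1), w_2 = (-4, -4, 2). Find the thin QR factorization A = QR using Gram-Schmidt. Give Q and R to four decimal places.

w_1 = (0, 3, 1); ‖w_1‖ = 3.1623, so e_1 = (0.0000, 0.9487, 0.3162).
e_1·w_2 = 0.0000·(-4) + 0.9487·(-4) + 0.3162·2 = -3.1623.
u_2 = w_2 + 3.1623·e_1 = (-4.0000, -1.0000, 3.0000).
‖u_2‖ = 5.0990, so e_2 = (-0.7845, -0.1961, 0.5883).

Q = [[0.0000, -0.7845], [0.9487, -0.1961], [0.3162, 0.5883]], R = [[3.1623, -3.1623], [0.0000, 5.0990]]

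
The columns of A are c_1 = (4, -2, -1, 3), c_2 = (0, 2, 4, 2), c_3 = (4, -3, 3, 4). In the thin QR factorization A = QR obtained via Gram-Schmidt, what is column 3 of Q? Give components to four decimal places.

c_1 = (4, -2, -1, 3); ‖c_1‖ = 5.4772, so e_1 = (0.7303, -0.3651, -0.1826, 0.5477).
e_1·c_2 = 0.7303·0 + (-0.3651)·2 + (-0.1826)·4 + 0.5477·2 = -0.3651.
u_2 = c_2 + 0.3651·e_1 = (0.2667, 1.8667, 3.9333, 2.2000).
‖u_2‖ = 4.8854, so e_2 = (0.0546, 0.3821, 0.8051, 0.4503).
e_1·c_3 = 0.7303·4 + (-0.3651)·(-3) + (-0.1826)·3 + 0.5477·4 = 5.6598; e_2·c_3 = 0.0546·4 + 0.3821·(-3) + 0.8051·3 + 0.4503·4 = 3.2887.
u_3 = c_3 − 5.6598·e_1 − 3.2887·e_2 = (-0.3128, -2.1899, 1.3855, -0.5810).
‖u_3‖ = 2.6741, so e_3 = (-0.1170, -0.8189, 0.5181, -0.2173).

e_3 = (-0.1170, -0.8189, 0.5181, -0.2173)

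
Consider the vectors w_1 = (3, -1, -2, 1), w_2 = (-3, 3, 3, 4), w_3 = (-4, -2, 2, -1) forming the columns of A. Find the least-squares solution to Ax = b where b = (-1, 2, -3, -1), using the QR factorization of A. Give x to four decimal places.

q_1 = w_1/‖w_1‖ = (3, -1, -2, 1)/3.8730 = (0.7746, -0.2582, -0.5164, 0.2582).
r_{12} = q_1·w_2 = -3.6148.
u_2 = w_2 + 3.6148·q_1 = (-0.2000, 2.0667, 1.1333, 4.9333).
‖u_2‖ = 5.4711, so q_2 = (-0.0366, 0.3777, 0.2071, 0.9017).
r_{13} = q_1·w_3 = -3.8730; r_{23} = q_2·w_3 = -1.0967.
u_3 = w_3 + 3.8730·q_1 + 1.0967·q_2 = (-1.0401, -2.5857, 0.2272, 0.9889).
‖u_3‖ = 2.9660, so q_3 = (-0.3507, -0.8718, 0.0766, 0.3334).
Qᵀb = (0.0000, -0.7311, -1.9561).
Back-substitute: x_3 = -1.9561/2.9660 = -0.6595.
x_2 = (-0.7311 + 1.0967·(-0.6595))/5.4711 = -0.2658.
x_1 = (0.0000 + 3.6148·(-0.2658) + 3.8730·(-0.6595))/3.8730 = -0.9076.

x = (-0.9076, -0.2658, -0.6595)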